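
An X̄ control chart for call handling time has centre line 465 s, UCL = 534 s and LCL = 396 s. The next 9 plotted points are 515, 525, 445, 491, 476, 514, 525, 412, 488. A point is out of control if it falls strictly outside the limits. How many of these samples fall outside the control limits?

All 9 points lie within [396, 534].

0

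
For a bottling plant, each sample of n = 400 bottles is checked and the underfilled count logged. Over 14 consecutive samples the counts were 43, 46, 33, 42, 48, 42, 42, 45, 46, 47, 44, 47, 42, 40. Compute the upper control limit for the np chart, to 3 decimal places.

p̄ = Σdᵢ / (k·n) = 607 / (14 × 400) = 0.10839
UCL = np̄ + 3·√(np̄(1−p̄)) = 43.3571 + 3 × √(43.3571×0.89161) = 43.3571 + 3 × 6.2175 = 62.0097

62.010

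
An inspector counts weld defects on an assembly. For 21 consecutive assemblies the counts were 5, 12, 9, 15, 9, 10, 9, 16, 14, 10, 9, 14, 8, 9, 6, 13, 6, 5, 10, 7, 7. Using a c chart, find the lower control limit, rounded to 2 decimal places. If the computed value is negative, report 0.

0.34

c̄ = (5 + 12 + 9 + 15 + 9 + 10 + 9 + 16 + 14 + 10 + 9 + 14 + 8 + 9 + 6 + 13 + 6 + 5 + 10 + 7 + 7) / 21 = 203 / 21 = 9.6667
LCL = c̄ − 3√c̄ = 9.6667 − 3 × 3.1091 = 0.3393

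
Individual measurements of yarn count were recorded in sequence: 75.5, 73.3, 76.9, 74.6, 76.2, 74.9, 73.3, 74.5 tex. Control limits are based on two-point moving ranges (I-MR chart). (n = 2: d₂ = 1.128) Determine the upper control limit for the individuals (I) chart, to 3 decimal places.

X̄ = (75.5 + 73.3 + 76.9 + 74.6 + 76.2 + 74.9 + 73.3 + 74.5) / 8 = 74.9000
Moving ranges: 2.2, 3.6, 2.3, 1.6, 1.3, 1.6, 1.2; M̄R̄ = 13.8000 / 7 = 1.9714
UCL = X̄ + 3·M̄R̄/d₂ = 74.9000 + 3 × 1.9714 / 1.128 = 80.1432

80.143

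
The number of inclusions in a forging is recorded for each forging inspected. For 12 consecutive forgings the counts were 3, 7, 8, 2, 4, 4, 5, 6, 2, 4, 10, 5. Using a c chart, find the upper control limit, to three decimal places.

11.708

c̄ = (3 + 7 + 8 + 2 + 4 + 4 + 5 + 6 + 2 + 4 + 10 + 5) / 12 = 60 / 12 = 5.0000
UCL = c̄ + 3√c̄ = 5.0000 + 3 × √5.0000 = 5.0000 + 3 × 2.2361 = 11.7082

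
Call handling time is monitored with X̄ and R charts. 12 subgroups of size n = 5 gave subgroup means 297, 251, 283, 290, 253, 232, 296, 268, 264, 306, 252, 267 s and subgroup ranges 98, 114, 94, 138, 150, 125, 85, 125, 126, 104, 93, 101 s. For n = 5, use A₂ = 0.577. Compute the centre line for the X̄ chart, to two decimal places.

X̄̄ = (297 + 251 + 283 + 290 + 253 + 232 + 296 + 268 + 264 + 306 + 252 + 267) / 12 = 3259.0000 / 12 = 271.5833
CL = X̄̄ = 271.5833

271.58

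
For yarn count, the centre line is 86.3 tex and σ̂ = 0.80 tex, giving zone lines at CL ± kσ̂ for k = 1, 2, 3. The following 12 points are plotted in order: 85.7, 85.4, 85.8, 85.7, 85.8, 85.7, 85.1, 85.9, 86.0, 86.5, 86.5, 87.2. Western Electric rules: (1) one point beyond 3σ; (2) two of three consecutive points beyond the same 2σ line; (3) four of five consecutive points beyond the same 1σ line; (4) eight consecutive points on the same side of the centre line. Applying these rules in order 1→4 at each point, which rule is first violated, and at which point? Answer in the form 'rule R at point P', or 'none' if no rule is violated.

Zone of each point (C = within 1σ̂, B = 1σ̂–2σ̂, A = 2σ̂–3σ̂, * = beyond 3σ̂; sign = side of CL): 1:-C, 2:-B, 3:-C, 4:-C, 5:-C, 6:-C, 7:-B, 8:-C, 9:-C, 10:+C, 11:+C, 12:+B
Rule 4 (eight consecutive points on the same side of the centre line) is satisfied at point 8.

rule 4 at point 8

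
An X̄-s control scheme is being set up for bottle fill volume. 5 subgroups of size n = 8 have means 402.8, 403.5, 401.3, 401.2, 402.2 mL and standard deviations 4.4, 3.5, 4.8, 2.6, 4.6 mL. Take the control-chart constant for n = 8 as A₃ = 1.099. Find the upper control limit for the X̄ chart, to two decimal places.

406.57

X̄̄ = (402.8 + 403.5 + 401.3 + 401.2 + 402.2) / 5 = 402.2000
s̄ = (4.4 + 3.5 + 4.8 + 2.6 + 4.6) / 5 = 3.9800
UCL = X̄̄ + A₃·s̄ = 402.2000 + 1.099 × 3.9800 = 406.5740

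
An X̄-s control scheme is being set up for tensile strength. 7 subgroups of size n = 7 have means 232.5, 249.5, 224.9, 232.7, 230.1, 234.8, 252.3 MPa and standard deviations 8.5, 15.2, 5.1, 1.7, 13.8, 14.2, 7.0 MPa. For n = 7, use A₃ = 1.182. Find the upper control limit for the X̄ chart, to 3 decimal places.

247.746

X̄̄ = (232.5 + 249.5 + 224.9 + 232.7 + 230.1 + 234.8 + 252.3) / 7 = 236.6857
s̄ = (8.5 + 15.2 + 5.1 + 1.7 + 13.8 + 14.2 + 7.0) / 7 = 9.3571
UCL = X̄̄ + A₃·s̄ = 236.6857 + 1.182 × 9.3571 = 247.7459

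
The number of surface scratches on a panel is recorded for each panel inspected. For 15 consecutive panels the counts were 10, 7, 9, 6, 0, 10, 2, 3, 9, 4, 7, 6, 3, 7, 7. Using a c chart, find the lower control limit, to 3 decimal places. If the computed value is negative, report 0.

c̄ = (10 + 7 + 9 + 6 + 0 + 10 + 2 + 3 + 9 + 4 + 7 + 6 + 3 + 7 + 7) / 15 = 90 / 15 = 6.0000
LCL = c̄ − 3√c̄ = 6.0000 − 3 × 2.4495 = -1.3485 → 0 (cannot be negative)

0.000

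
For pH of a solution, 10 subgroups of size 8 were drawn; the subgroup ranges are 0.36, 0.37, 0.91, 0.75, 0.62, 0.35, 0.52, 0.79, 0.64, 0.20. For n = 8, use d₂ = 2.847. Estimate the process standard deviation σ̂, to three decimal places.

0.194

R̄ = (0.36 + 0.37 + 0.91 + 0.75 + 0.62 + 0.35 + 0.52 + 0.79 + 0.64 + 0.20) / 10 = 0.5510
σ̂ = R̄ / d₂ = 0.5510 / 2.847 = 0.1935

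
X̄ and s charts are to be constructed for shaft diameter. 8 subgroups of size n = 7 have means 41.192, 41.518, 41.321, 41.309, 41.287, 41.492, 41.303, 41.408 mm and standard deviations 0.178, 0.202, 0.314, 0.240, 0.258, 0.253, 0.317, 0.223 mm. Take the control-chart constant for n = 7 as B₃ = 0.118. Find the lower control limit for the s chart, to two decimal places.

s̄ = (0.178 + 0.202 + 0.314 + 0.240 + 0.258 + 0.253 + 0.317 + 0.223) / 8 = 0.2481
LCL_s = B₃·s̄ = 0.118 × 0.2481 = 0.0293

0.03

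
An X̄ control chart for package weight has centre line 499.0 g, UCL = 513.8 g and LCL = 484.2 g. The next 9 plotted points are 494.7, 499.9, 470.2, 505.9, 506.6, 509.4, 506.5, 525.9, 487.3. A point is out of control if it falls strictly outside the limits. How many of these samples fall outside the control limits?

2

Compare each point to [484.2, 513.8]: sample 3 = 470.2 < LCL; sample 8 = 525.9 > UCL.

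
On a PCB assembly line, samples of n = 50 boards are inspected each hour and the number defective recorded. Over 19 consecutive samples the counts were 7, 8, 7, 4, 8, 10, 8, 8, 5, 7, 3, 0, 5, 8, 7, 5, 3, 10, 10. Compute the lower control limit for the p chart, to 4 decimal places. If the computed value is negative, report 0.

p̄ = Σdᵢ / (k·n) = 123 / (19 × 50) = 0.12947
LCL = p̄ − 3·√(p̄(1−p̄)/n) = 0.12947 − 3 × 0.04748 = -0.01296 → 0 (negative, so LCL = 0)

0.0000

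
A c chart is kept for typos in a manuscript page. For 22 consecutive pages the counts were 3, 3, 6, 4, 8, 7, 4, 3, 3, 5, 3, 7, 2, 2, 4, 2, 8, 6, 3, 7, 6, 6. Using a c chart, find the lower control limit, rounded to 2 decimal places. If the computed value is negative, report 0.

0.00

c̄ = (3 + 3 + 6 + 4 + 8 + 7 + 4 + 3 + 3 + 5 + 3 + 7 + 2 + 2 + 4 + 2 + 8 + 6 + 3 + 7 + 6 + 6) / 22 = 102 / 22 = 4.6364
LCL = c̄ − 3√c̄ = 4.6364 − 3 × 2.1532 = -1.8233 → 0 (cannot be negative)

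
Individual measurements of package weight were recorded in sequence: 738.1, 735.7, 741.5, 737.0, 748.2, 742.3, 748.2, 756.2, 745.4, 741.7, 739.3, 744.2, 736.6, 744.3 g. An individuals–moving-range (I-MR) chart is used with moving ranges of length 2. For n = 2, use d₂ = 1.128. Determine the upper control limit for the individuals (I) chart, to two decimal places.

759.29

X̄ = (738.1 + 735.7 + 741.5 + 737.0 + 748.2 + 742.3 + 748.2 + 756.2 + 745.4 + 741.7 + 739.3 + 744.2 + 736.6 + 744.3) / 14 = 742.7643
Moving ranges: 2.4, 5.8, 4.5, 11.2, 5.9, 5.9, 8.0, 10.8, 3.7, 2.4, 4.9, 7.6, 7.7; M̄R̄ = 80.8000 / 13 = 6.2154
UCL = X̄ + 3·M̄R̄/d₂ = 742.7643 + 3 × 6.2154 / 1.128 = 759.2946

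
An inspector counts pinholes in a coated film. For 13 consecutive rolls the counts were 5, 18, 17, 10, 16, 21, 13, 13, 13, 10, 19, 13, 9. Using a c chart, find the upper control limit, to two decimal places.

c̄ = (5 + 18 + 17 + 10 + 16 + 21 + 13 + 13 + 13 + 10 + 19 + 13 + 9) / 13 = 177 / 13 = 13.6154
UCL = c̄ + 3√c̄ = 13.6154 + 3 × √13.6154 = 13.6154 + 3 × 3.6899 = 24.6851

24.69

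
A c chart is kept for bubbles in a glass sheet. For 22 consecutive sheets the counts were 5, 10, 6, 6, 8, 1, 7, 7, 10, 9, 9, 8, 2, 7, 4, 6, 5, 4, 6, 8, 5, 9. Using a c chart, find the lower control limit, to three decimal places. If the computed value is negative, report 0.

c̄ = (5 + 10 + 6 + 6 + 8 + 1 + 7 + 7 + 10 + 9 + 9 + 8 + 2 + 7 + 4 + 6 + 5 + 4 + 6 + 8 + 5 + 9) / 22 = 142 / 22 = 6.4545
LCL = c̄ − 3√c̄ = 6.4545 − 3 × 2.5406 = -1.1672 → 0 (cannot be negative)

0.000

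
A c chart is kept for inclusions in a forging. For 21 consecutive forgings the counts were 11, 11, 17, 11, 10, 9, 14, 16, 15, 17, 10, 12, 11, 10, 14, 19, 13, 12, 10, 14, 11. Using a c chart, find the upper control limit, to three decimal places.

23.411

c̄ = (11 + 11 + 17 + 11 + 10 + 9 + 14 + 16 + 15 + 17 + 10 + 12 + 11 + 10 + 14 + 19 + 13 + 12 + 10 + 14 + 11) / 21 = 267 / 21 = 12.7143
UCL = c̄ + 3√c̄ = 12.7143 + 3 × √12.7143 = 12.7143 + 3 × 3.5657 = 23.4114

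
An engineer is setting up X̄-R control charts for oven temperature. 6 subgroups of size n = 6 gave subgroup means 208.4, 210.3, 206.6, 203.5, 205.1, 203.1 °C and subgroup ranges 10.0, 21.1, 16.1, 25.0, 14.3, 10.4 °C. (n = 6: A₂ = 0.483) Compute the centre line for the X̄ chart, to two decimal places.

206.17

X̄̄ = (208.4 + 210.3 + 206.6 + 203.5 + 205.1 + 203.1) / 6 = 1237.0000 / 6 = 206.1667
CL = X̄̄ = 206.1667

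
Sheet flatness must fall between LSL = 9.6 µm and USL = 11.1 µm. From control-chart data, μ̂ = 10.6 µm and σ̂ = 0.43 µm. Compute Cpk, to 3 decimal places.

Cpu = (USL − μ̂) / (3σ̂) = (11.1 − 10.6) / (3 × 0.43) = 0.3876; Cpl = (μ̂ − LSL) / (3σ̂) = (10.6 − 9.6) / (3 × 0.43) = 0.7752; Cpk = min(Cpu, Cpl) = 0.3876

0.388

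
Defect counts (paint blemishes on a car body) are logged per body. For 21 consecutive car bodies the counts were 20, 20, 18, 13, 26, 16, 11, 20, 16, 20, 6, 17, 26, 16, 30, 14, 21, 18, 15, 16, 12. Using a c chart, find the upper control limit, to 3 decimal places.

30.276

c̄ = (20 + 20 + 18 + 13 + 26 + 16 + 11 + 20 + 16 + 20 + 6 + 17 + 26 + 16 + 30 + 14 + 21 + 18 + 15 + 16 + 12) / 21 = 371 / 21 = 17.6667
UCL = c̄ + 3√c̄ = 17.6667 + 3 × √17.6667 = 17.6667 + 3 × 4.2032 = 30.2762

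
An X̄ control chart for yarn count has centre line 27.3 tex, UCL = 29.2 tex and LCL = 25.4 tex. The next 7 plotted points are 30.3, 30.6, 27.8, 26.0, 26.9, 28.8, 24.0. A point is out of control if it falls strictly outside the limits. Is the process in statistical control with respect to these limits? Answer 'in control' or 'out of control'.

out of control

Compare each point to [25.4, 29.2]: sample 1 = 30.3 > UCL; sample 2 = 30.6 > UCL; sample 7 = 24.0 < LCL.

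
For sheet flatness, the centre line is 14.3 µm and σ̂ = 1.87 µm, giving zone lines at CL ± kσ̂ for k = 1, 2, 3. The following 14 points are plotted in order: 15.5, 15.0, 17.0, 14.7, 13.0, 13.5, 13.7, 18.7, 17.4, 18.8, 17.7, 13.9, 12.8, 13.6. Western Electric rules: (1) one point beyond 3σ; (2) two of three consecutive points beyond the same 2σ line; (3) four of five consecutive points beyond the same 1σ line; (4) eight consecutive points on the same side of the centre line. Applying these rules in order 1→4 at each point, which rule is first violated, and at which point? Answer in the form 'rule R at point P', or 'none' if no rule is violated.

rule 2 at point 10

Zone of each point (C = within 1σ̂, B = 1σ̂–2σ̂, A = 2σ̂–3σ̂, * = beyond 3σ̂; sign = side of CL): 1:+C, 2:+C, 3:+B, 4:+C, 5:-C, 6:-C, 7:-C, 8:+A, 9:+B, 10:+A, 11:+B, 12:-C, 13:-C, 14:-C
Rule 2 (two of three consecutive points beyond the same 2σ limit) is satisfied at point 10.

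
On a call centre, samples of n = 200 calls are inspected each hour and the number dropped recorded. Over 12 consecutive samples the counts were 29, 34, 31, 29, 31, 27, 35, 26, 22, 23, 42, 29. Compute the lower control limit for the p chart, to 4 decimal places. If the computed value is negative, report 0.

p̄ = Σdᵢ / (k·n) = 358 / (12 × 200) = 0.14917
LCL = p̄ − 3·√(p̄(1−p̄)/n) = 0.14917 − 3 × 0.02519 = 0.07359

0.0736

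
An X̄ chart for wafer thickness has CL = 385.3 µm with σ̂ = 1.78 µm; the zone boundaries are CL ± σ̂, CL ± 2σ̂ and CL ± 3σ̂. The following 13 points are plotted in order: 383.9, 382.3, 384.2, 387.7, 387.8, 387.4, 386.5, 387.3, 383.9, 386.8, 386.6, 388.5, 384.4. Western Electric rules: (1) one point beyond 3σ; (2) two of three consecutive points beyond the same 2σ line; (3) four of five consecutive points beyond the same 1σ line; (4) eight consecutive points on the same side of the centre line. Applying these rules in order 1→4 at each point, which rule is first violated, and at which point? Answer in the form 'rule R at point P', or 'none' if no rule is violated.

rule 3 at point 8

Zone of each point (C = within 1σ̂, B = 1σ̂–2σ̂, A = 2σ̂–3σ̂, * = beyond 3σ̂; sign = side of CL): 1:-C, 2:-B, 3:-C, 4:+B, 5:+B, 6:+B, 7:+C, 8:+B, 9:-C, 10:+C, 11:+C, 12:+B, 13:-C
Rule 3 (four of five consecutive points beyond the same 1σ limit) is satisfied at point 8.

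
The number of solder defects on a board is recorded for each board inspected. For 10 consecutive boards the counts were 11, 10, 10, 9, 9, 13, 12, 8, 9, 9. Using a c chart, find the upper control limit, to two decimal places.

c̄ = (11 + 10 + 10 + 9 + 9 + 13 + 12 + 8 + 9 + 9) / 10 = 100 / 10 = 10.0000
UCL = c̄ + 3√c̄ = 10.0000 + 3 × √10.0000 = 10.0000 + 3 × 3.1623 = 19.4868

19.49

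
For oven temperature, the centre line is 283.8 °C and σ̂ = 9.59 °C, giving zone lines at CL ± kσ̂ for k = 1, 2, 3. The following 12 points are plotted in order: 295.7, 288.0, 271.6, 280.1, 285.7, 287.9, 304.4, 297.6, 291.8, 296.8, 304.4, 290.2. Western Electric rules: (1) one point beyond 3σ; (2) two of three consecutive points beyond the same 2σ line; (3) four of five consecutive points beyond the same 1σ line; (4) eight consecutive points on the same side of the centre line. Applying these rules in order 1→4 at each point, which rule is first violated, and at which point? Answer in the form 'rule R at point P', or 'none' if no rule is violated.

Zone of each point (C = within 1σ̂, B = 1σ̂–2σ̂, A = 2σ̂–3σ̂, * = beyond 3σ̂; sign = side of CL): 1:+B, 2:+C, 3:-B, 4:-C, 5:+C, 6:+C, 7:+A, 8:+B, 9:+C, 10:+B, 11:+A, 12:+C
Rule 3 (four of five consecutive points beyond the same 1σ limit) is satisfied at point 11.

rule 3 at point 11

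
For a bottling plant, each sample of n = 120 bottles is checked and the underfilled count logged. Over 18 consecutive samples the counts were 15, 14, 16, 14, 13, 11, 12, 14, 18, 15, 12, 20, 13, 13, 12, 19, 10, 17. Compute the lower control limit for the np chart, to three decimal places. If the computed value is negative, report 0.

p̄ = Σdᵢ / (k·n) = 258 / (18 × 120) = 0.11944
LCL = np̄ − 3·√(np̄(1−p̄)) = 14.3333 − 3 × 3.5526 = 3.6754

3.675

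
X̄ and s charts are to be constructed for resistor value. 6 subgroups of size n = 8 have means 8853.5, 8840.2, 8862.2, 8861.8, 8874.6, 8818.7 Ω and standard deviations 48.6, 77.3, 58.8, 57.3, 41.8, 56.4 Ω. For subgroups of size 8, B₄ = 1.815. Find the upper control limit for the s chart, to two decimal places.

s̄ = (48.6 + 77.3 + 58.8 + 57.3 + 41.8 + 56.4) / 6 = 56.7000
UCL_s = B₄·s̄ = 1.815 × 56.7000 = 102.9105

102.91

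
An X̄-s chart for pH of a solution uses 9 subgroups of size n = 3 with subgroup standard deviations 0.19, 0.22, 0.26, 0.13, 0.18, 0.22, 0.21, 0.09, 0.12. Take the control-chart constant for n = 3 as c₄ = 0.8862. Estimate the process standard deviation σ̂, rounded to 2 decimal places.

s̄ = (0.19 + 0.22 + 0.26 + 0.13 + 0.18 + 0.22 + 0.21 + 0.09 + 0.12) / 9 = 0.1800
σ̂ = s̄ / c₄ = 0.1800 / 0.8862 = 0.2031

0.20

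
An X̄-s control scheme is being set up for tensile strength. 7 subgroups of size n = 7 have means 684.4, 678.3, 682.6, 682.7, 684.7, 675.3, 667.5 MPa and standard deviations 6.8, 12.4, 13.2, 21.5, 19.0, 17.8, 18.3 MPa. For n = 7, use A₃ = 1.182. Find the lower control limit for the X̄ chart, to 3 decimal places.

X̄̄ = (684.4 + 678.3 + 682.6 + 682.7 + 684.7 + 675.3 + 667.5) / 7 = 679.3571
s̄ = (6.8 + 12.4 + 13.2 + 21.5 + 19.0 + 17.8 + 18.3) / 7 = 15.5714
LCL = X̄̄ − A₃·s̄ = 679.3571 − 1.182 × 15.5714 = 660.9517

660.952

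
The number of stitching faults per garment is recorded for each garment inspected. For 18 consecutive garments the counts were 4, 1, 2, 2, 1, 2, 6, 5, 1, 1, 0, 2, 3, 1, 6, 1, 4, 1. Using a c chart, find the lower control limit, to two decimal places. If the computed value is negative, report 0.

c̄ = (4 + 1 + 2 + 2 + 1 + 2 + 6 + 5 + 1 + 1 + 0 + 2 + 3 + 1 + 6 + 1 + 4 + 1) / 18 = 43 / 18 = 2.3889
LCL = c̄ − 3√c̄ = 2.3889 − 3 × 1.5456 = -2.2479 → 0 (cannot be negative)

0.00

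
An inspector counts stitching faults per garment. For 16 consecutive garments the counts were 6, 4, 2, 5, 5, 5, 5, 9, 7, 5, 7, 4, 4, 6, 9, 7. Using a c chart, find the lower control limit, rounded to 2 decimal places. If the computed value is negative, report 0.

0.00

c̄ = (6 + 4 + 2 + 5 + 5 + 5 + 5 + 9 + 7 + 5 + 7 + 4 + 4 + 6 + 9 + 7) / 16 = 90 / 16 = 5.6250
LCL = c̄ − 3√c̄ = 5.6250 − 3 × 2.3717 = -1.4901 → 0 (cannot be negative)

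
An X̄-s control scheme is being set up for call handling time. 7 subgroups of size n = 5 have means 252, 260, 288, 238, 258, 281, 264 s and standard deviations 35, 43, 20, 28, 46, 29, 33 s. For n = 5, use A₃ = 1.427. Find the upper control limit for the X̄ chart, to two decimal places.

310.70

X̄̄ = (252 + 260 + 288 + 238 + 258 + 281 + 264) / 7 = 263.0000
s̄ = (35 + 43 + 20 + 28 + 46 + 29 + 33) / 7 = 33.4286
UCL = X̄̄ + A₃·s̄ = 263.0000 + 1.427 × 33.4286 = 310.7026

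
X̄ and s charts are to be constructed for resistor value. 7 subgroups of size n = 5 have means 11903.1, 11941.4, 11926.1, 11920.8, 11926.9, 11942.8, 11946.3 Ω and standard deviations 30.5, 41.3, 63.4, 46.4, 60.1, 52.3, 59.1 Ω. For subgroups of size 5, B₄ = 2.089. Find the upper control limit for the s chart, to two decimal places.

s̄ = (30.5 + 41.3 + 63.4 + 46.4 + 60.1 + 52.3 + 59.1) / 7 = 50.4429
UCL_s = B₄·s̄ = 2.089 × 50.4429 = 105.3751

105.38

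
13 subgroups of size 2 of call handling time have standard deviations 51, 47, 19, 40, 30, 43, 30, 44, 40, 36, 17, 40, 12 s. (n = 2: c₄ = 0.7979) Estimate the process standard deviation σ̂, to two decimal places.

s̄ = (51 + 47 + 19 + 40 + 30 + 43 + 30 + 44 + 40 + 36 + 17 + 40 + 12) / 13 = 34.5385
σ̂ = s̄ / c₄ = 34.5385 / 0.7979 = 43.2867

43.29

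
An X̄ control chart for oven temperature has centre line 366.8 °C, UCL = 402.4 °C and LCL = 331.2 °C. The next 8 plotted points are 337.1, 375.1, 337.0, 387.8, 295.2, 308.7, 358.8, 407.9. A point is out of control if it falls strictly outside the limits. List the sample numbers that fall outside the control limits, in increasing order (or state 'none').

5, 6, 8

Compare each point to [331.2, 402.4]: sample 5 = 295.2 < LCL; sample 6 = 308.7 < LCL; sample 8 = 407.9 > UCL.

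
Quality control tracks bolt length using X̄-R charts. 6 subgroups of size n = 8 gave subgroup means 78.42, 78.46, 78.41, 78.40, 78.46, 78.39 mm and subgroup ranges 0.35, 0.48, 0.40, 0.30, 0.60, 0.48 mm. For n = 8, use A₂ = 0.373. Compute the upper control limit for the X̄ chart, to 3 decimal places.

X̄̄ = (78.42 + 78.46 + 78.41 + 78.40 + 78.46 + 78.39) / 6 = 470.5400 / 6 = 78.4233
R̄ = (0.35 + 0.48 + 0.40 + 0.30 + 0.60 + 0.48) / 6 = 2.6100 / 6 = 0.4350
UCL = X̄̄ + A₂·R̄ = 78.4233 + 0.373 × 0.4350 = 78.5856

78.586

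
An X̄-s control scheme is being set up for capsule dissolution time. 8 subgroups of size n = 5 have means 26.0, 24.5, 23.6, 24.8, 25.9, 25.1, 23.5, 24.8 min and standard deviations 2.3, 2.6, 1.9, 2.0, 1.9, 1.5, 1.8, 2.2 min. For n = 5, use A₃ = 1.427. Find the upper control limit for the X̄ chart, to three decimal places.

X̄̄ = (26.0 + 24.5 + 23.6 + 24.8 + 25.9 + 25.1 + 23.5 + 24.8) / 8 = 24.7750
s̄ = (2.3 + 2.6 + 1.9 + 2.0 + 1.9 + 1.5 + 1.8 + 2.2) / 8 = 2.0250
UCL = X̄̄ + A₃·s̄ = 24.7750 + 1.427 × 2.0250 = 27.6647

27.665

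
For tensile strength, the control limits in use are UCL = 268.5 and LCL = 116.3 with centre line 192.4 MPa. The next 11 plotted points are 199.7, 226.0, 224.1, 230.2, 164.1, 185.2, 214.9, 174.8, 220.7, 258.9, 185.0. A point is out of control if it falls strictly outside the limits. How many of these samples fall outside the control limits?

All 11 points lie within [116.3, 268.5].

0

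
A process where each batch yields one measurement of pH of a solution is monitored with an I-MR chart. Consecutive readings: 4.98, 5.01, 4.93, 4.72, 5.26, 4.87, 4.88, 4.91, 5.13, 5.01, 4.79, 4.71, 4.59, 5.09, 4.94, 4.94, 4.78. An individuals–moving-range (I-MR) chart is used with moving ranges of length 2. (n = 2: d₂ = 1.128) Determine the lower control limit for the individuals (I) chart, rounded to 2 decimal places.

4.44

X̄ = (4.98 + 5.01 + 4.93 + 4.72 + 5.26 + 4.87 + 4.88 + 4.91 + 5.13 + 5.01 + 4.79 + 4.71 + 4.59 + 5.09 + 4.94 + 4.94 + 4.78) / 17 = 4.9141
Moving ranges: 0.03, 0.08, 0.21, 0.54, 0.39, 0.01, 0.03, 0.22, 0.12, 0.22, 0.08, 0.12, 0.50, 0.15, 0.00, 0.16; M̄R̄ = 2.8600 / 16 = 0.1787
LCL = X̄ − 3·M̄R̄/d₂ = 4.9141 − 3 × 0.1787 / 1.128 = 4.4387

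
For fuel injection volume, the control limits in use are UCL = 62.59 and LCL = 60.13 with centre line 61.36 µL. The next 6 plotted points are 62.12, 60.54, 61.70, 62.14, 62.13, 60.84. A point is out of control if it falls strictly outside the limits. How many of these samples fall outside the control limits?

0

All 6 points lie within [60.13, 62.59].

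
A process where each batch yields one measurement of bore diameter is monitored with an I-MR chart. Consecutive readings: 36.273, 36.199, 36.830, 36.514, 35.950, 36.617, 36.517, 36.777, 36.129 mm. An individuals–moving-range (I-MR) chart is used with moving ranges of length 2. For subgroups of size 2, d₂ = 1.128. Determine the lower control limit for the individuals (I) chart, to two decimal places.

X̄ = (36.273 + 36.199 + 36.830 + 36.514 + 35.950 + 36.617 + 36.517 + 36.777 + 36.129) / 9 = 36.4229
Moving ranges: 0.074, 0.631, 0.316, 0.564, 0.667, 0.100, 0.260, 0.648; M̄R̄ = 3.2600 / 8 = 0.4075
LCL = X̄ − 3·M̄R̄/d₂ = 36.4229 − 3 × 0.4075 / 1.128 = 35.3391

35.34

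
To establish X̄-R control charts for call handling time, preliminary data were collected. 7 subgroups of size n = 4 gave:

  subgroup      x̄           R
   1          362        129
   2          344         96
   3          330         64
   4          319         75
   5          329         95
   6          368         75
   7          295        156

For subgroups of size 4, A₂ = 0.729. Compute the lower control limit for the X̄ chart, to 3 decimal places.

X̄̄ = (362 + 344 + 330 + 319 + 329 + 368 + 295) / 7 = 2347.0000 / 7 = 335.2857
R̄ = (129 + 96 + 64 + 75 + 95 + 75 + 156) / 7 = 690.0000 / 7 = 98.5714
LCL = X̄̄ − A₂·R̄ = 335.2857 − 0.729 × 98.5714 = 263.4271

263.427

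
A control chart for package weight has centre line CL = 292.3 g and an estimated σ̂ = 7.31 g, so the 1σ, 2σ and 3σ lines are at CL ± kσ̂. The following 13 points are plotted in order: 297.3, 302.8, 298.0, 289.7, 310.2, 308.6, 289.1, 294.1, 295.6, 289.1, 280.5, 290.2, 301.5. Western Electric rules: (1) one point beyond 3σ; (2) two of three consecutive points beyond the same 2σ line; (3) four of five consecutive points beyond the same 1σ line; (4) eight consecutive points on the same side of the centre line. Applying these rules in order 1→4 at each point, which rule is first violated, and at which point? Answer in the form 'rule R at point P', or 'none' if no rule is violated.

Zone of each point (C = within 1σ̂, B = 1σ̂–2σ̂, A = 2σ̂–3σ̂, * = beyond 3σ̂; sign = side of CL): 1:+C, 2:+B, 3:+C, 4:-C, 5:+A, 6:+A, 7:-C, 8:+C, 9:+C, 10:-C, 11:-B, 12:-C, 13:+B
Rule 2 (two of three consecutive points beyond the same 2σ limit) is satisfied at point 6.

rule 2 at point 6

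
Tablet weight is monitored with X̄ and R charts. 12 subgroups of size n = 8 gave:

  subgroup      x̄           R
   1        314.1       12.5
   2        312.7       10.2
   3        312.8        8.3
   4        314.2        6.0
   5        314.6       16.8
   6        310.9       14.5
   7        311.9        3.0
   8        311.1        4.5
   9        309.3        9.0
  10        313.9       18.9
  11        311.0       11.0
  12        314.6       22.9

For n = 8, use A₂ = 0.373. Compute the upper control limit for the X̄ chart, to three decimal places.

X̄̄ = (314.1 + 312.7 + 312.8 + 314.2 + 314.6 + 310.9 + 311.9 + 311.1 + 309.3 + 313.9 + 311.0 + 314.6) / 12 = 3751.1000 / 12 = 312.5917
R̄ = (12.5 + 10.2 + 8.3 + 6.0 + 16.8 + 14.5 + 3.0 + 4.5 + 9.0 + 18.9 + 11.0 + 22.9) / 12 = 137.6000 / 12 = 11.4667
UCL = X̄̄ + A₂·R̄ = 312.5917 + 0.373 × 11.4667 = 316.8687

316.869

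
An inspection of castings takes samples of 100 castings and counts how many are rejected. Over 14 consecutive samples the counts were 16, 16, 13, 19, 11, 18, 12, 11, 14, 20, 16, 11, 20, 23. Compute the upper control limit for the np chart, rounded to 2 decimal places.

26.63

p̄ = Σdᵢ / (k·n) = 220 / (14 × 100) = 0.15714
UCL = np̄ + 3·√(np̄(1−p̄)) = 15.7143 + 3 × √(15.7143×0.84286) = 15.7143 + 3 × 3.6394 = 26.6323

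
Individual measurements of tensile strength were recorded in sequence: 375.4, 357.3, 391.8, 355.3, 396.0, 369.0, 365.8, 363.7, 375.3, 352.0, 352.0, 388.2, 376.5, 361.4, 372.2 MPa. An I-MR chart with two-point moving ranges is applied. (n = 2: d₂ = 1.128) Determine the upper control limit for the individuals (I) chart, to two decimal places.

X̄ = (375.4 + 357.3 + 391.8 + 355.3 + 396.0 + 369.0 + 365.8 + 363.7 + 375.3 + 352.0 + 352.0 + 388.2 + 376.5 + 361.4 + 372.2) / 15 = 370.1267
Moving ranges: 18.1, 34.5, 36.5, 40.7, 27.0, 3.2, 2.1, 11.6, 23.3, 0.0, 36.2, 11.7, 15.1, 10.8; M̄R̄ = 270.8000 / 14 = 19.3429
UCL = X̄ + 3·M̄R̄/d₂ = 370.1267 + 3 × 19.3429 / 1.128 = 421.5704

421.57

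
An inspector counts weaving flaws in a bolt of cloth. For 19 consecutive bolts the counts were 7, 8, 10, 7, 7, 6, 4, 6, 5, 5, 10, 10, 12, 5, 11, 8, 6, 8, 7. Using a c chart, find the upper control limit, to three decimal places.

15.675

c̄ = (7 + 8 + 10 + 7 + 7 + 6 + 4 + 6 + 5 + 5 + 10 + 10 + 12 + 5 + 11 + 8 + 6 + 8 + 7) / 19 = 142 / 19 = 7.4737
UCL = c̄ + 3√c̄ = 7.4737 + 3 × √7.4737 = 7.4737 + 3 × 2.7338 = 15.6751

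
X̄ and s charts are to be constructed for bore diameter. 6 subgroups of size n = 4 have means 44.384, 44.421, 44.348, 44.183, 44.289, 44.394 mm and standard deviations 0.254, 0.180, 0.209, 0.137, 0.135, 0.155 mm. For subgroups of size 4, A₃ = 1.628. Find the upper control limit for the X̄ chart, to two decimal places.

X̄̄ = (44.384 + 44.421 + 44.348 + 44.183 + 44.289 + 44.394) / 6 = 44.3365
s̄ = (0.254 + 0.180 + 0.209 + 0.137 + 0.135 + 0.155) / 6 = 0.1783
UCL = X̄̄ + A₃·s̄ = 44.3365 + 1.628 × 0.1783 = 44.6268

44.63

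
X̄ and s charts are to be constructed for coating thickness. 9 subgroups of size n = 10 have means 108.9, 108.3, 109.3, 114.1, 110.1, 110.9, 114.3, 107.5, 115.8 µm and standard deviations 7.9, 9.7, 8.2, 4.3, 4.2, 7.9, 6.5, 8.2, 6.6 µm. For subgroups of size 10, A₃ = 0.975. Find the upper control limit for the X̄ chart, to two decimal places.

X̄̄ = (108.9 + 108.3 + 109.3 + 114.1 + 110.1 + 110.9 + 114.3 + 107.5 + 115.8) / 9 = 111.0222
s̄ = (7.9 + 9.7 + 8.2 + 4.3 + 4.2 + 7.9 + 6.5 + 8.2 + 6.6) / 9 = 7.0556
UCL = X̄̄ + A₃·s̄ = 111.0222 + 0.975 × 7.0556 = 117.9014

117.90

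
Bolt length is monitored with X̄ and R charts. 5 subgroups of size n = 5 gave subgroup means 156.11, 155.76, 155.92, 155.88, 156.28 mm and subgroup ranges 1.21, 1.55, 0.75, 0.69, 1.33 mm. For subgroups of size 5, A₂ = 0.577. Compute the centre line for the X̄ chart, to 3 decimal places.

X̄̄ = (156.11 + 155.76 + 155.92 + 155.88 + 156.28) / 5 = 779.9500 / 5 = 155.9900
CL = X̄̄ = 155.9900

155.990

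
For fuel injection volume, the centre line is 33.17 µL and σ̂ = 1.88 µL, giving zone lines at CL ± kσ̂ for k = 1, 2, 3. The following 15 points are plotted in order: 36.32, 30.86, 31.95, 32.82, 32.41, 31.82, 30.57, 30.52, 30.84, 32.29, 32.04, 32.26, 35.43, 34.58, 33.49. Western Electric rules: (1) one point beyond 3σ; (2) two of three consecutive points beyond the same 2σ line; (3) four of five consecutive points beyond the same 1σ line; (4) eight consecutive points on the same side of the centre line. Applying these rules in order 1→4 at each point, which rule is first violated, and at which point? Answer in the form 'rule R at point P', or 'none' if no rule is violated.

Zone of each point (C = within 1σ̂, B = 1σ̂–2σ̂, A = 2σ̂–3σ̂, * = beyond 3σ̂; sign = side of CL): 1:+B, 2:-B, 3:-C, 4:-C, 5:-C, 6:-C, 7:-B, 8:-B, 9:-B, 10:-C, 11:-C, 12:-C, 13:+B, 14:+C, 15:+C
Rule 4 (eight consecutive points on the same side of the centre line) is satisfied at point 9.

rule 4 at point 9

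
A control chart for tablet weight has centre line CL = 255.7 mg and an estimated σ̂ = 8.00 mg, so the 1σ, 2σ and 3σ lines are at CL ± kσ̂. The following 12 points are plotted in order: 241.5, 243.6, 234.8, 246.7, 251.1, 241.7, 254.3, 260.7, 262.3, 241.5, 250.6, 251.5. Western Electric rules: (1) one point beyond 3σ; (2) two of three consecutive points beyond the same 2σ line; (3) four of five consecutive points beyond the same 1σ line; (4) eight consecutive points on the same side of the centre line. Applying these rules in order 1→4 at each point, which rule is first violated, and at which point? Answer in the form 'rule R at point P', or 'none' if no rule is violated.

rule 3 at point 4

Zone of each point (C = within 1σ̂, B = 1σ̂–2σ̂, A = 2σ̂–3σ̂, * = beyond 3σ̂; sign = side of CL): 1:-B, 2:-B, 3:-A, 4:-B, 5:-C, 6:-B, 7:-C, 8:+C, 9:+C, 10:-B, 11:-C, 12:-C
Rule 3 (four of five consecutive points beyond the same 1σ limit) is satisfied at point 4.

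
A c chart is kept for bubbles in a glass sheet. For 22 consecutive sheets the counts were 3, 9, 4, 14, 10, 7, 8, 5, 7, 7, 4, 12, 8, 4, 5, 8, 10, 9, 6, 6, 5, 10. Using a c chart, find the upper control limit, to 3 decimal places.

15.434

c̄ = (3 + 9 + 4 + 14 + 10 + 7 + 8 + 5 + 7 + 7 + 4 + 12 + 8 + 4 + 5 + 8 + 10 + 9 + 6 + 6 + 5 + 10) / 22 = 161 / 22 = 7.3182
UCL = c̄ + 3√c̄ = 7.3182 + 3 × √7.3182 = 7.3182 + 3 × 2.7052 = 15.4338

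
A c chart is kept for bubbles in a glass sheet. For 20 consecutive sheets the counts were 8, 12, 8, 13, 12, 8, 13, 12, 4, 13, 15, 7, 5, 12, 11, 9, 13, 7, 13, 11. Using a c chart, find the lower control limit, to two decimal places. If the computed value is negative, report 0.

c̄ = (8 + 12 + 8 + 13 + 12 + 8 + 13 + 12 + 4 + 13 + 15 + 7 + 5 + 12 + 11 + 9 + 13 + 7 + 13 + 11) / 20 = 206 / 20 = 10.3000
LCL = c̄ − 3√c̄ = 10.3000 − 3 × 3.2094 = 0.6719

0.67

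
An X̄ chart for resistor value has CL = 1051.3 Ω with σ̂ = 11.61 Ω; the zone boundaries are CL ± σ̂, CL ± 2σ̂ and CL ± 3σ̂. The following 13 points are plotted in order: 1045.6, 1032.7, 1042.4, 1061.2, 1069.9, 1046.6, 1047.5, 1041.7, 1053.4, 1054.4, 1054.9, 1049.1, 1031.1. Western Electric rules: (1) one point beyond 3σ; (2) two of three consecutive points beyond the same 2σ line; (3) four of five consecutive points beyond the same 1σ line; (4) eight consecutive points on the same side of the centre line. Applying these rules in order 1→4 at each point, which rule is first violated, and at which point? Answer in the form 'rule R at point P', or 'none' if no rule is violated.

Zone of each point (C = within 1σ̂, B = 1σ̂–2σ̂, A = 2σ̂–3σ̂, * = beyond 3σ̂; sign = side of CL): 1:-C, 2:-B, 3:-C, 4:+C, 5:+B, 6:-C, 7:-C, 8:-C, 9:+C, 10:+C, 11:+C, 12:-C, 13:-B
No rule fires across all 13 points.

none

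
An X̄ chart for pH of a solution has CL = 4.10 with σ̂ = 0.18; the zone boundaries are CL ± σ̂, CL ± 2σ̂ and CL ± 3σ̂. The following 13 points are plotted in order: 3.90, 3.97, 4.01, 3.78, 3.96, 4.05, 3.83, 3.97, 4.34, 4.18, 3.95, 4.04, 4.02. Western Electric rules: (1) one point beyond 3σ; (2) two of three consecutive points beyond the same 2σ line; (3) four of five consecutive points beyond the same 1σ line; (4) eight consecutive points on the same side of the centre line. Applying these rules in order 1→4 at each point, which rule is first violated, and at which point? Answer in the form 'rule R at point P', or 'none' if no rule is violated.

rule 4 at point 8

Zone of each point (C = within 1σ̂, B = 1σ̂–2σ̂, A = 2σ̂–3σ̂, * = beyond 3σ̂; sign = side of CL): 1:-B, 2:-C, 3:-C, 4:-B, 5:-C, 6:-C, 7:-B, 8:-C, 9:+B, 10:+C, 11:-C, 12:-C, 13:-C
Rule 4 (eight consecutive points on the same side of the centre line) is satisfied at point 8.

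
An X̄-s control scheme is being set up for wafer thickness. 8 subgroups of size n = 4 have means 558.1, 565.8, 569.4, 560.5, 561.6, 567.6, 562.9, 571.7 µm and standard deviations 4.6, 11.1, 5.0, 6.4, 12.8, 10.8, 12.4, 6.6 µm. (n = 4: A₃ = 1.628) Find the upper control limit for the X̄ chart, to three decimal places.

578.884

X̄̄ = (558.1 + 565.8 + 569.4 + 560.5 + 561.6 + 567.6 + 562.9 + 571.7) / 8 = 564.7000
s̄ = (4.6 + 11.1 + 5.0 + 6.4 + 12.8 + 10.8 + 12.4 + 6.6) / 8 = 8.7125
UCL = X̄̄ + A₃·s̄ = 564.7000 + 1.628 × 8.7125 = 578.8840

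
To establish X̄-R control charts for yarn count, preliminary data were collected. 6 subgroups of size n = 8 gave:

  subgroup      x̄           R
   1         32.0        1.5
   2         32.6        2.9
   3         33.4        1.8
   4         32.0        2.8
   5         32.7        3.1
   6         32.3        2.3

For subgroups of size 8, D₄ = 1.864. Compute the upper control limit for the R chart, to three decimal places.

R̄ = (1.5 + 2.9 + 1.8 + 2.8 + 3.1 + 2.3) / 6 = 14.4000 / 6 = 2.4000
UCL_R = D₄·R̄ = 1.864 × 2.4000 = 4.4736

4.474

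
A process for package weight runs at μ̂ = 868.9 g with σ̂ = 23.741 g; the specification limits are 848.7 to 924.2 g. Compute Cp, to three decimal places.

Cp = (USL − LSL) / (6σ̂) = (924.2 − 848.7) / (6 × 23.741) = 75.5000 / 142.4460 = 0.5300

0.530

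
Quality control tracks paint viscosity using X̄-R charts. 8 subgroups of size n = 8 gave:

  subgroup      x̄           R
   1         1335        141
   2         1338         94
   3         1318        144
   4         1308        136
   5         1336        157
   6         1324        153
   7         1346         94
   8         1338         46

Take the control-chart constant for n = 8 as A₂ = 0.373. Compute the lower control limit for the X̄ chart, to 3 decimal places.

X̄̄ = (1335 + 1338 + 1318 + 1308 + 1336 + 1324 + 1346 + 1338) / 8 = 10643.0000 / 8 = 1330.3750
R̄ = (141 + 94 + 144 + 136 + 157 + 153 + 94 + 46) / 8 = 965.0000 / 8 = 120.6250
LCL = X̄̄ − A₂·R̄ = 1330.3750 − 0.373 × 120.6250 = 1285.3819

1285.382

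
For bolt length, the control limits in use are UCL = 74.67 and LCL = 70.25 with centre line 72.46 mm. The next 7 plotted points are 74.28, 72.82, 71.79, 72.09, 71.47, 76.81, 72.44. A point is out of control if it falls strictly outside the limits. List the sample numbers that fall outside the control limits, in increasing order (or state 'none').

Compare each point to [70.25, 74.67]: sample 6 = 76.81 > UCL.

6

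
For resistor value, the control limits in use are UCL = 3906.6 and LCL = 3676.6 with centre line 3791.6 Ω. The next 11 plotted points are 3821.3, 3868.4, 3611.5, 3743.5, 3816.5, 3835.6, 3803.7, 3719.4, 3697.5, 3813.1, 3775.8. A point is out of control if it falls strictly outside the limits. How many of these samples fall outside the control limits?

Compare each point to [3676.6, 3906.6]: sample 3 = 3611.5 < LCL.

1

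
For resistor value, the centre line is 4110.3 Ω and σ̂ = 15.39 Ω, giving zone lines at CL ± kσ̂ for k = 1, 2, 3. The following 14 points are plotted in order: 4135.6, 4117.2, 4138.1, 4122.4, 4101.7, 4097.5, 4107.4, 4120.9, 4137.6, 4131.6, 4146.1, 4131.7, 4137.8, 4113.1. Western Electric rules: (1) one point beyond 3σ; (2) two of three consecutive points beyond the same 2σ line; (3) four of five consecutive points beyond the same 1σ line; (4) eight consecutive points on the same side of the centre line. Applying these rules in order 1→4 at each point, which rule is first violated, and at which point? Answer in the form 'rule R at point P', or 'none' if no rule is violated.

rule 3 at point 12

Zone of each point (C = within 1σ̂, B = 1σ̂–2σ̂, A = 2σ̂–3σ̂, * = beyond 3σ̂; sign = side of CL): 1:+B, 2:+C, 3:+B, 4:+C, 5:-C, 6:-C, 7:-C, 8:+C, 9:+B, 10:+B, 11:+A, 12:+B, 13:+B, 14:+C
Rule 3 (four of five consecutive points beyond the same 1σ limit) is satisfied at point 12.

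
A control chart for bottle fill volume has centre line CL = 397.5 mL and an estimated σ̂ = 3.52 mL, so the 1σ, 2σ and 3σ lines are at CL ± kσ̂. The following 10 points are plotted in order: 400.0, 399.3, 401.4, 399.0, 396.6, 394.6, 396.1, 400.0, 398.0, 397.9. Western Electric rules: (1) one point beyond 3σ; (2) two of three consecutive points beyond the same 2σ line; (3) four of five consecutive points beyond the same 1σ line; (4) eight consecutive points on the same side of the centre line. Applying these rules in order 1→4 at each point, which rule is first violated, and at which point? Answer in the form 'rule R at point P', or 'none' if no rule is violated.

none

Zone of each point (C = within 1σ̂, B = 1σ̂–2σ̂, A = 2σ̂–3σ̂, * = beyond 3σ̂; sign = side of CL): 1:+C, 2:+C, 3:+B, 4:+C, 5:-C, 6:-C, 7:-C, 8:+C, 9:+C, 10:+C
No rule fires across all 10 points.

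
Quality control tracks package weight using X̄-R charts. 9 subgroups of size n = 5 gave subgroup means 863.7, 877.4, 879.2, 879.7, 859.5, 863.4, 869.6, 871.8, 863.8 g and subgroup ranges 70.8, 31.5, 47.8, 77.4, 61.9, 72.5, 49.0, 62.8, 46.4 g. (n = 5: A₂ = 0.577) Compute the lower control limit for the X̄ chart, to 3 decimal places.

836.445

X̄̄ = (863.7 + 877.4 + 879.2 + 879.7 + 859.5 + 863.4 + 869.6 + 871.8 + 863.8) / 9 = 7828.1000 / 9 = 869.7889
R̄ = (70.8 + 31.5 + 47.8 + 77.4 + 61.9 + 72.5 + 49.0 + 62.8 + 46.4) / 9 = 520.1000 / 9 = 57.7889
LCL = X̄̄ − A₂·R̄ = 869.7889 − 0.577 × 57.7889 = 836.4447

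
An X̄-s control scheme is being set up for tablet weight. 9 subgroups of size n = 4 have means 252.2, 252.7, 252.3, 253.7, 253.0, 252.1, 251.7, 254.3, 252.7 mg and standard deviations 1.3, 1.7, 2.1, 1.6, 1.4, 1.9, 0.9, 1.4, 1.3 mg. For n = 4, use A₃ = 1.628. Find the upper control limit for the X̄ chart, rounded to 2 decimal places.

255.20

X̄̄ = (252.2 + 252.7 + 252.3 + 253.7 + 253.0 + 252.1 + 251.7 + 254.3 + 252.7) / 9 = 252.7444
s̄ = (1.3 + 1.7 + 2.1 + 1.6 + 1.4 + 1.9 + 0.9 + 1.4 + 1.3) / 9 = 1.5111
UCL = X̄̄ + A₃·s̄ = 252.7444 + 1.628 × 1.5111 = 255.2045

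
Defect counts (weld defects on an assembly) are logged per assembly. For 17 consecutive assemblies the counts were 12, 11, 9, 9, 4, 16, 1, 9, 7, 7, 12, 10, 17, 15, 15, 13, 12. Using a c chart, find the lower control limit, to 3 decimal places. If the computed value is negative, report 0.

c̄ = (12 + 11 + 9 + 9 + 4 + 16 + 1 + 9 + 7 + 7 + 12 + 10 + 17 + 15 + 15 + 13 + 12) / 17 = 179 / 17 = 10.5294
LCL = c̄ − 3√c̄ = 10.5294 − 3 × 3.2449 = 0.7947

0.795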